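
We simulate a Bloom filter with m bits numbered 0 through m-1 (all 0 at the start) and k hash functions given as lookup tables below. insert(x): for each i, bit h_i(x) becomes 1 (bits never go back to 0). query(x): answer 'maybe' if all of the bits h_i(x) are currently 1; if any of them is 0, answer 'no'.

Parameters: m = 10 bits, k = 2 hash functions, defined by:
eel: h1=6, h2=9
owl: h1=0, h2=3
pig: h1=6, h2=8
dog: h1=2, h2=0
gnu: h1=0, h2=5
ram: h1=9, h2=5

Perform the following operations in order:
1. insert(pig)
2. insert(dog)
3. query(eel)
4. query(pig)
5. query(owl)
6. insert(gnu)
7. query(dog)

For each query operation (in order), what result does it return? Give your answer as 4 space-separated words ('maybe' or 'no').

Answer: no maybe no maybe

Derivation:
Start: bits=0000000000
Op 1: insert pig -> sets bits 6 8 -> bits=0000001010
Op 2: insert dog -> sets bits 0 2 -> bits=1010001010
Op 3: query eel -> checks bit6=1, bit9=0 (has a 0) -> no
Op 4: query pig -> checks bit6=1, bit8=1 (all 1) -> maybe
Op 5: query owl -> checks bit0=1, bit3=0 (has a 0) -> no
Op 6: insert gnu -> sets bits 0 5 -> bits=1010011010
Op 7: query dog -> checks bit0=1, bit2=1 (all 1) -> maybe
Query results in order: no maybe no maybe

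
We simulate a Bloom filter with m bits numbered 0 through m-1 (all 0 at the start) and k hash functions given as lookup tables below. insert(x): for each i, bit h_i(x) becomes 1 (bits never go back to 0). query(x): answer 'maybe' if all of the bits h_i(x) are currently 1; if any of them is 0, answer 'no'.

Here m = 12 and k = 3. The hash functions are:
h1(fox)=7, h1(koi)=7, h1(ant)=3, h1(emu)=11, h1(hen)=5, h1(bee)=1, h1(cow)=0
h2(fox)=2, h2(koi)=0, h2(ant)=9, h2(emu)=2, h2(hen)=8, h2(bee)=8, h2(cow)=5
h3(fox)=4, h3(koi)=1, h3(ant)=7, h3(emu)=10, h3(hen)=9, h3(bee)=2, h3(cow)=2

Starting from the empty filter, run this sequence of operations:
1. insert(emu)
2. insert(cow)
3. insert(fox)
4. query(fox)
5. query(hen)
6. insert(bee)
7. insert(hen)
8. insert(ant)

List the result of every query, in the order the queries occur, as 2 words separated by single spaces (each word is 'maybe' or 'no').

Answer: maybe no

Derivation:
Start: bits=000000000000
Op 1: insert emu -> sets bits 2 10 11 -> bits=001000000011
Op 2: insert cow -> sets bits 0 2 5 -> bits=101001000011
Op 3: insert fox -> sets bits 2 4 7 -> bits=101011010011
Op 4: query fox -> checks bit2=1, bit4=1, bit7=1 (all 1) -> maybe
Op 5: query hen -> checks bit5=1, bit8=0, bit9=0 (has a 0) -> no
Op 6: insert bee -> sets bits 1 2 8 -> bits=111011011011
Op 7: insert hen -> sets bits 5 8 9 -> bits=111011011111
Op 8: insert ant -> sets bits 3 7 9 -> bits=111111011111
Query results in order: maybe no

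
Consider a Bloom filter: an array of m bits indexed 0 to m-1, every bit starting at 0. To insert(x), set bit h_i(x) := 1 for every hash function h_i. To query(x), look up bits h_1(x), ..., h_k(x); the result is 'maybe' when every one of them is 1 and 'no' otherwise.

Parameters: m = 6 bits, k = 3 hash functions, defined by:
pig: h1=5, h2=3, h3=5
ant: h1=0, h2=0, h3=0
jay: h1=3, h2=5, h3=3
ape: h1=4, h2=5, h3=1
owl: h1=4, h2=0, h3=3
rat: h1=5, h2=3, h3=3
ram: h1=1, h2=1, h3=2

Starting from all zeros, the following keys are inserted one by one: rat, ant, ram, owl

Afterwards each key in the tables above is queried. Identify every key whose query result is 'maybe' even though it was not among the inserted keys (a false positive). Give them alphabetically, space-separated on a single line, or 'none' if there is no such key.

Start: bits=000000
After insert 'rat': sets bits 3 5 -> bits=000101
After insert 'ant': sets bits 0 -> bits=100101
After insert 'ram': sets bits 1 2 -> bits=111101
After insert 'owl': sets bits 0 3 4 -> bits=111111
Not inserted: ape jay pig — query each against bits=111111:
query ape: checks bit1=1, bit4=1, bit5=1 (all 1) -> maybe => FALSE POSITIVE
query jay: checks bit3=1, bit5=1 (all 1) -> maybe => FALSE POSITIVE
query pig: checks bit3=1, bit5=1 (all 1) -> maybe => FALSE POSITIVE
False positives (alphabetical): ape jay pig

Answer: ape jay pig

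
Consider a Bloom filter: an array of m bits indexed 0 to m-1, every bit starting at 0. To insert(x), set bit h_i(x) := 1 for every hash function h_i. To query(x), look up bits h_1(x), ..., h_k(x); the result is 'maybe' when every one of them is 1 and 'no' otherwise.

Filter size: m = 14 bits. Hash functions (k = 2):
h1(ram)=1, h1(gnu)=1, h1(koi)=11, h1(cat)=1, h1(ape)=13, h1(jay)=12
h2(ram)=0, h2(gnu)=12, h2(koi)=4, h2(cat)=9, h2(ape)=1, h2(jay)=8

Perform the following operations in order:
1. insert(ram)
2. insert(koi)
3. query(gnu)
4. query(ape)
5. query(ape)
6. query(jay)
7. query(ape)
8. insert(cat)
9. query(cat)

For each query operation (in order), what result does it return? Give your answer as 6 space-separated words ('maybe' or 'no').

Start: bits=00000000000000
Op 1: insert ram -> sets bits 0 1 -> bits=11000000000000
Op 2: insert koi -> sets bits 4 11 -> bits=11001000000100
Op 3: query gnu -> checks bit1=1, bit12=0 (has a 0) -> no
Op 4: query ape -> checks bit1=1, bit13=0 (has a 0) -> no
Op 5: query ape -> checks bit1=1, bit13=0 (has a 0) -> no
Op 6: query jay -> checks bit8=0, bit12=0 (has a 0) -> no
Op 7: query ape -> checks bit1=1, bit13=0 (has a 0) -> no
Op 8: insert cat -> sets bits 1 9 -> bits=11001000010100
Op 9: query cat -> checks bit1=1, bit9=1 (all 1) -> maybe
Query results in order: no no no no no maybe

Answer: no no no no no maybe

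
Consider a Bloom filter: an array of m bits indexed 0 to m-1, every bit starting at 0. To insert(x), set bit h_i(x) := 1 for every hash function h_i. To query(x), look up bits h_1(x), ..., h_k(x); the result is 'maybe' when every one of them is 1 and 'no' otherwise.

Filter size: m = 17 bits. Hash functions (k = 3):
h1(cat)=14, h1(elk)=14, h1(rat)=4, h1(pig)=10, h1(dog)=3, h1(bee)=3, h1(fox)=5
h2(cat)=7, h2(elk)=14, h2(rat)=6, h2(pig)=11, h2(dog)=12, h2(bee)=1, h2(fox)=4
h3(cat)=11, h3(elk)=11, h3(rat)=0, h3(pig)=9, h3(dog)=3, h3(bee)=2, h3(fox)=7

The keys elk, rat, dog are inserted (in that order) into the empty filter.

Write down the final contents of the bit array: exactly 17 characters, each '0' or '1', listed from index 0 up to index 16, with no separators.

Start: bits=00000000000000000
After insert 'elk': sets bits 11 14 -> bits=00000000000100100
After insert 'rat': sets bits 0 4 6 -> bits=10001010000100100
After insert 'dog': sets bits 3 12 -> bits=10011010000110100

Answer: 10011010000110100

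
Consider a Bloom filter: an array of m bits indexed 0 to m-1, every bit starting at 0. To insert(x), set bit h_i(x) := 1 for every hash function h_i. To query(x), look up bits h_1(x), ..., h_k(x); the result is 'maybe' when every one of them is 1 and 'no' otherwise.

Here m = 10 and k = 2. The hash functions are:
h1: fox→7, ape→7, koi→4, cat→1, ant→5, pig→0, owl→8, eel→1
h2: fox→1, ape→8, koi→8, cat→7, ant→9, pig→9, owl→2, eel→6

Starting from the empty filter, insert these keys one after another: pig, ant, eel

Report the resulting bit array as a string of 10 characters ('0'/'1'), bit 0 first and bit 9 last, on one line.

Start: bits=0000000000
After insert 'pig': sets bits 0 9 -> bits=1000000001
After insert 'ant': sets bits 5 9 -> bits=1000010001
After insert 'eel': sets bits 1 6 -> bits=1100011001

Answer: 1100011001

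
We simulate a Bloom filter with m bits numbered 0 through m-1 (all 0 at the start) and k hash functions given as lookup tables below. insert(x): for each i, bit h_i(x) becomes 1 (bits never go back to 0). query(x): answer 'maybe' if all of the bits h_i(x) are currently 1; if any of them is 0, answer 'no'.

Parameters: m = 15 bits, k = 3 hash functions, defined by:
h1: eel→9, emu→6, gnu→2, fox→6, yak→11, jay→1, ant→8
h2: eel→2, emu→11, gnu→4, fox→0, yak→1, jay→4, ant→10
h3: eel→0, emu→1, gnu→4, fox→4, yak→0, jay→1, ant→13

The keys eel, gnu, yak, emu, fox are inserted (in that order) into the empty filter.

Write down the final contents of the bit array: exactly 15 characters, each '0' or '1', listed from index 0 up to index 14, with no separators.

Start: bits=000000000000000
After insert 'eel': sets bits 0 2 9 -> bits=101000000100000
After insert 'gnu': sets bits 2 4 -> bits=101010000100000
After insert 'yak': sets bits 0 1 11 -> bits=111010000101000
After insert 'emu': sets bits 1 6 11 -> bits=111010100101000
After insert 'fox': sets bits 0 4 6 -> bits=111010100101000

Answer: 111010100101000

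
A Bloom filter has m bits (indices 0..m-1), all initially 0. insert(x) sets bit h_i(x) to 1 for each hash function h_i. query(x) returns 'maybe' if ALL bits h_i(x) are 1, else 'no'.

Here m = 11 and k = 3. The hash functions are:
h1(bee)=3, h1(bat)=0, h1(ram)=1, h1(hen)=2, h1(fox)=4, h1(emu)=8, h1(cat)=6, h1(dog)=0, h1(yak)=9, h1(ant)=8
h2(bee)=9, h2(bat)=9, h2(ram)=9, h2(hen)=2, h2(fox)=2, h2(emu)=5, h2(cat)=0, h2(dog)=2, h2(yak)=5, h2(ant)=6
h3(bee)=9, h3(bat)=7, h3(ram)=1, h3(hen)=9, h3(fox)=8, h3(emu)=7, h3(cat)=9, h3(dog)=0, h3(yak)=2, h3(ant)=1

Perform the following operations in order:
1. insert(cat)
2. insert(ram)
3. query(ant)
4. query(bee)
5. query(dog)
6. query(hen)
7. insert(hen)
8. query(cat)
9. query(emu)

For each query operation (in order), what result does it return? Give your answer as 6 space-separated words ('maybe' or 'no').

Answer: no no no no maybe no

Derivation:
Start: bits=00000000000
Op 1: insert cat -> sets bits 0 6 9 -> bits=10000010010
Op 2: insert ram -> sets bits 1 9 -> bits=11000010010
Op 3: query ant -> checks bit1=1, bit6=1, bit8=0 (has a 0) -> no
Op 4: query bee -> checks bit3=0, bit9=1 (has a 0) -> no
Op 5: query dog -> checks bit0=1, bit2=0 (has a 0) -> no
Op 6: query hen -> checks bit2=0, bit9=1 (has a 0) -> no
Op 7: insert hen -> sets bits 2 9 -> bits=11100010010
Op 8: query cat -> checks bit0=1, bit6=1, bit9=1 (all 1) -> maybe
Op 9: query emu -> checks bit5=0, bit7=0, bit8=0 (has a 0) -> no
Query results in order: no no no no maybe no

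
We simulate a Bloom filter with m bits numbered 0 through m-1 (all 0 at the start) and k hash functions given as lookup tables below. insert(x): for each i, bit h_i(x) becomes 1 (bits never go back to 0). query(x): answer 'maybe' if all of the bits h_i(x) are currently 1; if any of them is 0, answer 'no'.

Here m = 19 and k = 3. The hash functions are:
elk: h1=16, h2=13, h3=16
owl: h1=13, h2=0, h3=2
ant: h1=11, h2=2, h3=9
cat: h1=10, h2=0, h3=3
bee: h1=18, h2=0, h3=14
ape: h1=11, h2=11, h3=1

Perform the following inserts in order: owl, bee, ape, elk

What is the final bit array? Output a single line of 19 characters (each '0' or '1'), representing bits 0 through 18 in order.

Start: bits=0000000000000000000
After insert 'owl': sets bits 0 2 13 -> bits=1010000000000100000
After insert 'bee': sets bits 0 14 18 -> bits=1010000000000110001
After insert 'ape': sets bits 1 11 -> bits=1110000000010110001
After insert 'elk': sets bits 13 16 -> bits=1110000000010110101

Answer: 1110000000010110101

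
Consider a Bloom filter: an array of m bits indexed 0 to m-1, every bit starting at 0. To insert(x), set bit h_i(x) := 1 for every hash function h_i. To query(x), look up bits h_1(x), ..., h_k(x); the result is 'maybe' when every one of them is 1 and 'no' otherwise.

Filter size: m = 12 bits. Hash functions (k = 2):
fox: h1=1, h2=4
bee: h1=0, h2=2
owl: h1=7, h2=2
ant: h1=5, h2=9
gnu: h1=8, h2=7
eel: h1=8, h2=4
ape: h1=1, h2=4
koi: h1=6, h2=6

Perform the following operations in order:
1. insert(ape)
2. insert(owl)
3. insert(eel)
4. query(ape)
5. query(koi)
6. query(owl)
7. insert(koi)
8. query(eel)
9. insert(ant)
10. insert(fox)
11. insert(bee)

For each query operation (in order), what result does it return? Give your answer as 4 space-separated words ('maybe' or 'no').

Answer: maybe no maybe maybe

Derivation:
Start: bits=000000000000
Op 1: insert ape -> sets bits 1 4 -> bits=010010000000
Op 2: insert owl -> sets bits 2 7 -> bits=011010010000
Op 3: insert eel -> sets bits 4 8 -> bits=011010011000
Op 4: query ape -> checks bit1=1, bit4=1 (all 1) -> maybe
Op 5: query koi -> checks bit6=0 (has a 0) -> no
Op 6: query owl -> checks bit2=1, bit7=1 (all 1) -> maybe
Op 7: insert koi -> sets bits 6 -> bits=011010111000
Op 8: query eel -> checks bit4=1, bit8=1 (all 1) -> maybe
Op 9: insert ant -> sets bits 5 9 -> bits=011011111100
Op 10: insert fox -> sets bits 1 4 -> bits=011011111100
Op 11: insert bee -> sets bits 0 2 -> bits=111011111100
Query results in order: maybe no maybe maybe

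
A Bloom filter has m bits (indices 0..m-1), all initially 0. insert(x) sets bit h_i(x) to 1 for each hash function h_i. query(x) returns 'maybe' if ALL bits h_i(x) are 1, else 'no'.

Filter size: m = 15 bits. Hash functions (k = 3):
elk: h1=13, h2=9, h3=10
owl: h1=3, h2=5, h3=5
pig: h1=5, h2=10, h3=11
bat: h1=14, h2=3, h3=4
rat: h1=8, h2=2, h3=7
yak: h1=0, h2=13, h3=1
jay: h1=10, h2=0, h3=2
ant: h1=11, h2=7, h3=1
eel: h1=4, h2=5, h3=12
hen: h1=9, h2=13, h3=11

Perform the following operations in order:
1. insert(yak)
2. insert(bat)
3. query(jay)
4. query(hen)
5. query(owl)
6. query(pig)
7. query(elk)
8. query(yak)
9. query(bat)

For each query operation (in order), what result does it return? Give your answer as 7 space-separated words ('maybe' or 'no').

Start: bits=000000000000000
Op 1: insert yak -> sets bits 0 1 13 -> bits=110000000000010
Op 2: insert bat -> sets bits 3 4 14 -> bits=110110000000011
Op 3: query jay -> checks bit0=1, bit2=0, bit10=0 (has a 0) -> no
Op 4: query hen -> checks bit9=0, bit11=0, bit13=1 (has a 0) -> no
Op 5: query owl -> checks bit3=1, bit5=0 (has a 0) -> no
Op 6: query pig -> checks bit5=0, bit10=0, bit11=0 (has a 0) -> no
Op 7: query elk -> checks bit9=0, bit10=0, bit13=1 (has a 0) -> no
Op 8: query yak -> checks bit0=1, bit1=1, bit13=1 (all 1) -> maybe
Op 9: query bat -> checks bit3=1, bit4=1, bit14=1 (all 1) -> maybe
Query results in order: no no no no no maybe maybe

Answer: no no no no no maybe maybe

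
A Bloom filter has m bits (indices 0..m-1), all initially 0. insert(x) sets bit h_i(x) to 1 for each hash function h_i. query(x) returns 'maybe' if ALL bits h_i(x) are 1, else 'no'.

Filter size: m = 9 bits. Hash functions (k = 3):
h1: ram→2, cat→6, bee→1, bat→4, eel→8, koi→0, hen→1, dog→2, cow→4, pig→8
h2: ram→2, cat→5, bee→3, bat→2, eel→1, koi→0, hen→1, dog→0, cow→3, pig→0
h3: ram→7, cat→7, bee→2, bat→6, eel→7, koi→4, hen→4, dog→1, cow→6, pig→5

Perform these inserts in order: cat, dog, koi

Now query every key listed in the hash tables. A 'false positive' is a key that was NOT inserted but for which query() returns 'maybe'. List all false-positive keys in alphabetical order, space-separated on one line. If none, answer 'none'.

Start: bits=000000000
After insert 'cat': sets bits 5 6 7 -> bits=000001110
After insert 'dog': sets bits 0 1 2 -> bits=111001110
After insert 'koi': sets bits 0 4 -> bits=111011110
Not inserted: bat bee cow eel hen pig ram — query each against bits=111011110:
query bat: checks bit2=1, bit4=1, bit6=1 (all 1) -> maybe => FALSE POSITIVE
query bee: checks bit1=1, bit2=1, bit3=0 (has a 0) -> no => not a false positive
query cow: checks bit3=0, bit4=1, bit6=1 (has a 0) -> no => not a false positive
query eel: checks bit1=1, bit7=1, bit8=0 (has a 0) -> no => not a false positive
query hen: checks bit1=1, bit4=1 (all 1) -> maybe => FALSE POSITIVE
query pig: checks bit0=1, bit5=1, bit8=0 (has a 0) -> no => not a false positive
query ram: checks bit2=1, bit7=1 (all 1) -> maybe => FALSE POSITIVE
False positives (alphabetical): bat hen ram

Answer: bat hen ram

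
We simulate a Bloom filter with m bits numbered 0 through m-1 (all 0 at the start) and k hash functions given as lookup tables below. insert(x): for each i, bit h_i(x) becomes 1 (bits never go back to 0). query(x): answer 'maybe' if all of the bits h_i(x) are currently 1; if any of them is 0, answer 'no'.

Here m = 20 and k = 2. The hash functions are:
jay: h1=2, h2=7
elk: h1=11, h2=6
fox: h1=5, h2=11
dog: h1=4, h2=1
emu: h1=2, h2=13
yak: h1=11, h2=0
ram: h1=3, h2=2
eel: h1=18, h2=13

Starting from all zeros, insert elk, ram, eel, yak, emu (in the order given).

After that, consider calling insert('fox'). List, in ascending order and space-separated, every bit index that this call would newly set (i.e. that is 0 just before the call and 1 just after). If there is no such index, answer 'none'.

Answer: 5

Derivation:
Start: bits=00000000000000000000
After insert 'elk': sets bits 6 11 -> bits=00000010000100000000
After insert 'ram': sets bits 2 3 -> bits=00110010000100000000
After insert 'eel': sets bits 13 18 -> bits=00110010000101000010
After insert 'yak': sets bits 0 11 -> bits=10110010000101000010
After insert 'emu': sets bits 2 13 -> bits=10110010000101000010
insert 'fox' would touch bits 5 11; currently bit5=0, bit11=1
Bits that are 0 among those (would change 0->1): 5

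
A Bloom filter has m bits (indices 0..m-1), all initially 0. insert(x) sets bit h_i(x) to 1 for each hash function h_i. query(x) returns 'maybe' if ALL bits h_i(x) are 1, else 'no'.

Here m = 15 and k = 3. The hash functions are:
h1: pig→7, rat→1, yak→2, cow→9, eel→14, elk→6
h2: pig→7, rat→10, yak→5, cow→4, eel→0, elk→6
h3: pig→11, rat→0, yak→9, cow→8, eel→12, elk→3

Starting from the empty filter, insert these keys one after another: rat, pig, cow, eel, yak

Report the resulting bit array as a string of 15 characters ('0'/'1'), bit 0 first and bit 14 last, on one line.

Answer: 111011011111101

Derivation:
Start: bits=000000000000000
After insert 'rat': sets bits 0 1 10 -> bits=110000000010000
After insert 'pig': sets bits 7 11 -> bits=110000010011000
After insert 'cow': sets bits 4 8 9 -> bits=110010011111000
After insert 'eel': sets bits 0 12 14 -> bits=110010011111101
After insert 'yak': sets bits 2 5 9 -> bits=111011011111101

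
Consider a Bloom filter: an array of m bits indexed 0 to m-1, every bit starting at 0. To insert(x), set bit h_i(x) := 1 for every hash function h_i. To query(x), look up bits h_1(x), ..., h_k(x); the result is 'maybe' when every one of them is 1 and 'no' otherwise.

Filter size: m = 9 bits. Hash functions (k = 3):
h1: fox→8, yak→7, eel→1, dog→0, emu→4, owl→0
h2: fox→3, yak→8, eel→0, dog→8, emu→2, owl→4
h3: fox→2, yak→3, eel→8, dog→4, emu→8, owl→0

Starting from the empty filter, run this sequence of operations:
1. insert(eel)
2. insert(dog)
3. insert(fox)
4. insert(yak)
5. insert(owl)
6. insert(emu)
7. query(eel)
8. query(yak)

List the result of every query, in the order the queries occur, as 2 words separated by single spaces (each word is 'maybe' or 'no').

Start: bits=000000000
Op 1: insert eel -> sets bits 0 1 8 -> bits=110000001
Op 2: insert dog -> sets bits 0 4 8 -> bits=110010001
Op 3: insert fox -> sets bits 2 3 8 -> bits=111110001
Op 4: insert yak -> sets bits 3 7 8 -> bits=111110011
Op 5: insert owl -> sets bits 0 4 -> bits=111110011
Op 6: insert emu -> sets bits 2 4 8 -> bits=111110011
Op 7: query eel -> checks bit0=1, bit1=1, bit8=1 (all 1) -> maybe
Op 8: query yak -> checks bit3=1, bit7=1, bit8=1 (all 1) -> maybe
Query results in order: maybe maybe

Answer: maybe maybe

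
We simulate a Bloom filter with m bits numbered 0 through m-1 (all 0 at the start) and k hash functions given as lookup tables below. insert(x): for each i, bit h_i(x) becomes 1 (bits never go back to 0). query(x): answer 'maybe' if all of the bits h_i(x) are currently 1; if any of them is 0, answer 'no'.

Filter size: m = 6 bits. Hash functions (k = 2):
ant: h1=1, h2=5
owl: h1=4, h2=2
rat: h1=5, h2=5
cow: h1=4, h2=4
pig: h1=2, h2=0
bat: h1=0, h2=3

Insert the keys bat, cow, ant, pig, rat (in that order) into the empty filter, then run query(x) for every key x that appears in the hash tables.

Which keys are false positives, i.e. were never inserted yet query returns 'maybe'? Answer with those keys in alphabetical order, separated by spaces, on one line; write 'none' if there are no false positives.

Answer: owl

Derivation:
Start: bits=000000
After insert 'bat': sets bits 0 3 -> bits=100100
After insert 'cow': sets bits 4 -> bits=100110
After insert 'ant': sets bits 1 5 -> bits=110111
After insert 'pig': sets bits 0 2 -> bits=111111
After insert 'rat': sets bits 5 -> bits=111111
Not inserted: owl — query each against bits=111111:
query owl: checks bit2=1, bit4=1 (all 1) -> maybe => FALSE POSITIVE
False positives (alphabetical): owl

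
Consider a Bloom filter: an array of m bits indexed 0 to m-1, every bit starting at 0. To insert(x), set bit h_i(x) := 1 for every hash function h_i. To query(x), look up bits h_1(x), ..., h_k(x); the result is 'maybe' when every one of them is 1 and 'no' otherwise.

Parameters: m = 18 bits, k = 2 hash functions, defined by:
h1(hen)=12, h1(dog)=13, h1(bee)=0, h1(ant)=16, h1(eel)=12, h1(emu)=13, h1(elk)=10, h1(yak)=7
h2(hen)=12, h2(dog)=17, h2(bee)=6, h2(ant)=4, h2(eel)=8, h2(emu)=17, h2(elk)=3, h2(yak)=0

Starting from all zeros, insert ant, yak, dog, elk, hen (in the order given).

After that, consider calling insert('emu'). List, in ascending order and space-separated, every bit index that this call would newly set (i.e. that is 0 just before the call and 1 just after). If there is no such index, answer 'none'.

Start: bits=000000000000000000
After insert 'ant': sets bits 4 16 -> bits=000010000000000010
After insert 'yak': sets bits 0 7 -> bits=100010010000000010
After insert 'dog': sets bits 13 17 -> bits=100010010000010011
After insert 'elk': sets bits 3 10 -> bits=100110010010010011
After insert 'hen': sets bits 12 -> bits=100110010010110011
insert 'emu' would touch bits 13 17; currently bit13=1, bit17=1
Bits that are 0 among those (would change 0->1): none

Answer: none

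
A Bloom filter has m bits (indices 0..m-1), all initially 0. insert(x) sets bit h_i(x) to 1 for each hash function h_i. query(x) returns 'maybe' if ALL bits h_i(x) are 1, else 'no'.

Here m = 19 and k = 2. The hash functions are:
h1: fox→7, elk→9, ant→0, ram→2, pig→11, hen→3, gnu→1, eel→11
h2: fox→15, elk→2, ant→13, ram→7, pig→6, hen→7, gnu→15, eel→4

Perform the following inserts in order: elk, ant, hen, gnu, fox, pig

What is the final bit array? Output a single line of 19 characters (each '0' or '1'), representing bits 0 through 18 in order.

Start: bits=0000000000000000000
After insert 'elk': sets bits 2 9 -> bits=0010000001000000000
After insert 'ant': sets bits 0 13 -> bits=1010000001000100000
After insert 'hen': sets bits 3 7 -> bits=1011000101000100000
After insert 'gnu': sets bits 1 15 -> bits=1111000101000101000
After insert 'fox': sets bits 7 15 -> bits=1111000101000101000
After insert 'pig': sets bits 6 11 -> bits=1111001101010101000

Answer: 1111001101010101000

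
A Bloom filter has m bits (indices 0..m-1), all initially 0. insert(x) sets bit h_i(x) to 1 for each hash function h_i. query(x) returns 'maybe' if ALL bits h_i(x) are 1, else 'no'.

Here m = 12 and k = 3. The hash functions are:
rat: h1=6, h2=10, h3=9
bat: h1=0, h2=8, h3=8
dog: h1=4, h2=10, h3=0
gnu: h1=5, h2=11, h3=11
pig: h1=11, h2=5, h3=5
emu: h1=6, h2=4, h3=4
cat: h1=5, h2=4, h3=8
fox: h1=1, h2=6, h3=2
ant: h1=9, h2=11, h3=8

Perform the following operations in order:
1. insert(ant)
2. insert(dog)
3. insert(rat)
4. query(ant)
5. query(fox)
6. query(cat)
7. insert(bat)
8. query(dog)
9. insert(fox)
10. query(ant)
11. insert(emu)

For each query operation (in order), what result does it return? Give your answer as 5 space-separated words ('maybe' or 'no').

Start: bits=000000000000
Op 1: insert ant -> sets bits 8 9 11 -> bits=000000001101
Op 2: insert dog -> sets bits 0 4 10 -> bits=100010001111
Op 3: insert rat -> sets bits 6 9 10 -> bits=100010101111
Op 4: query ant -> checks bit8=1, bit9=1, bit11=1 (all 1) -> maybe
Op 5: query fox -> checks bit1=0, bit2=0, bit6=1 (has a 0) -> no
Op 6: query cat -> checks bit4=1, bit5=0, bit8=1 (has a 0) -> no
Op 7: insert bat -> sets bits 0 8 -> bits=100010101111
Op 8: query dog -> checks bit0=1, bit4=1, bit10=1 (all 1) -> maybe
Op 9: insert fox -> sets bits 1 2 6 -> bits=111010101111
Op 10: query ant -> checks bit8=1, bit9=1, bit11=1 (all 1) -> maybe
Op 11: insert emu -> sets bits 4 6 -> bits=111010101111
Query results in order: maybe no no maybe maybe

Answer: maybe no no maybe maybe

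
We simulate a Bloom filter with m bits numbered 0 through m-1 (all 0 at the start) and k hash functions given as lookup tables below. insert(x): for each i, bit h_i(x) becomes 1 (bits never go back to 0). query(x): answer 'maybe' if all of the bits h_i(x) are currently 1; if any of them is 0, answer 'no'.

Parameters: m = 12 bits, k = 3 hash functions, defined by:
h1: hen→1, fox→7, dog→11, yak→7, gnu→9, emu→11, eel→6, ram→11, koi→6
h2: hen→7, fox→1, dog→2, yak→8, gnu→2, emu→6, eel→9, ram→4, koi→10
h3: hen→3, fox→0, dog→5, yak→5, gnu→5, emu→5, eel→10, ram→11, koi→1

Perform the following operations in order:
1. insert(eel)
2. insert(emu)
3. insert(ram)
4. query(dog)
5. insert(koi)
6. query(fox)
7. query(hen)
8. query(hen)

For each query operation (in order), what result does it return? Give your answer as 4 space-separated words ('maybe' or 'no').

Answer: no no no no

Derivation:
Start: bits=000000000000
Op 1: insert eel -> sets bits 6 9 10 -> bits=000000100110
Op 2: insert emu -> sets bits 5 6 11 -> bits=000001100111
Op 3: insert ram -> sets bits 4 11 -> bits=000011100111
Op 4: query dog -> checks bit2=0, bit5=1, bit11=1 (has a 0) -> no
Op 5: insert koi -> sets bits 1 6 10 -> bits=010011100111
Op 6: query fox -> checks bit0=0, bit1=1, bit7=0 (has a 0) -> no
Op 7: query hen -> checks bit1=1, bit3=0, bit7=0 (has a 0) -> no
Op 8: query hen -> checks bit1=1, bit3=0, bit7=0 (has a 0) -> no
Query results in order: no no no no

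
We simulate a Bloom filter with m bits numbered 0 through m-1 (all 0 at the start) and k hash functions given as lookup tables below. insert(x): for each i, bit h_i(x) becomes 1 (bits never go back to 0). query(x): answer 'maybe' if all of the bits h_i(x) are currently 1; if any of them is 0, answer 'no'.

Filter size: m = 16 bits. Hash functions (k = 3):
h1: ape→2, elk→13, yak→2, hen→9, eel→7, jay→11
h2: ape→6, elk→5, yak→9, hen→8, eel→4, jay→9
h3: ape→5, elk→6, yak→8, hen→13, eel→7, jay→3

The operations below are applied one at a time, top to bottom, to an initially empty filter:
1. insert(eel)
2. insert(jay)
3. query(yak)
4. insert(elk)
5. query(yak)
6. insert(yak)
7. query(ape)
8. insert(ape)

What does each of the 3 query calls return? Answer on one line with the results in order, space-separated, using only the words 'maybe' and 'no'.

Answer: no no maybe

Derivation:
Start: bits=0000000000000000
Op 1: insert eel -> sets bits 4 7 -> bits=0000100100000000
Op 2: insert jay -> sets bits 3 9 11 -> bits=0001100101010000
Op 3: query yak -> checks bit2=0, bit8=0, bit9=1 (has a 0) -> no
Op 4: insert elk -> sets bits 5 6 13 -> bits=0001111101010100
Op 5: query yak -> checks bit2=0, bit8=0, bit9=1 (has a 0) -> no
Op 6: insert yak -> sets bits 2 8 9 -> bits=0011111111010100
Op 7: query ape -> checks bit2=1, bit5=1, bit6=1 (all 1) -> maybe
Op 8: insert ape -> sets bits 2 5 6 -> bits=0011111111010100
Query results in order: no no maybe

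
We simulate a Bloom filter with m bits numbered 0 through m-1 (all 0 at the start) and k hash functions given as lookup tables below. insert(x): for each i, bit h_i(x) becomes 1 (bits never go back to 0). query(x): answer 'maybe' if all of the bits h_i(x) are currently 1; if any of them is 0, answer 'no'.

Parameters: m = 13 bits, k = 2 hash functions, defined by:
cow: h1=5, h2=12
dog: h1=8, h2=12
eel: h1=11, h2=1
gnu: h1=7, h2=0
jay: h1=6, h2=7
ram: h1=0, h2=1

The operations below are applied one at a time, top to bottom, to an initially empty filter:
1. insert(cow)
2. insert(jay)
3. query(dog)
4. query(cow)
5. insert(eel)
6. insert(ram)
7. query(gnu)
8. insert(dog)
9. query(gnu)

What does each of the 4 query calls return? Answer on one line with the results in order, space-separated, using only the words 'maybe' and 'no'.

Answer: no maybe maybe maybe

Derivation:
Start: bits=0000000000000
Op 1: insert cow -> sets bits 5 12 -> bits=0000010000001
Op 2: insert jay -> sets bits 6 7 -> bits=0000011100001
Op 3: query dog -> checks bit8=0, bit12=1 (has a 0) -> no
Op 4: query cow -> checks bit5=1, bit12=1 (all 1) -> maybe
Op 5: insert eel -> sets bits 1 11 -> bits=0100011100011
Op 6: insert ram -> sets bits 0 1 -> bits=1100011100011
Op 7: query gnu -> checks bit0=1, bit7=1 (all 1) -> maybe
Op 8: insert dog -> sets bits 8 12 -> bits=1100011110011
Op 9: query gnu -> checks bit0=1, bit7=1 (all 1) -> maybe
Query results in order: no maybe maybe maybe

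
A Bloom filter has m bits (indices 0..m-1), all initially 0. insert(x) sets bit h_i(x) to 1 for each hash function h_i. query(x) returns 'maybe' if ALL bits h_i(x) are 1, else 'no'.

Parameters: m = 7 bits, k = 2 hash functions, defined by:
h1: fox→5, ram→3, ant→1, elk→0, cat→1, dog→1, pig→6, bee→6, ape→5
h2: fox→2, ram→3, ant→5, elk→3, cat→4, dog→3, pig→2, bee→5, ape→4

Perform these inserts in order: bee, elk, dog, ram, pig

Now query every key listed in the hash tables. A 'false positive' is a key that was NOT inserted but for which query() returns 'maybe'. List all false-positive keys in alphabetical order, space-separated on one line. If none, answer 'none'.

Answer: ant fox

Derivation:
Start: bits=0000000
After insert 'bee': sets bits 5 6 -> bits=0000011
After insert 'elk': sets bits 0 3 -> bits=1001011
After insert 'dog': sets bits 1 3 -> bits=1101011
After insert 'ram': sets bits 3 -> bits=1101011
After insert 'pig': sets bits 2 6 -> bits=1111011
Not inserted: ant ape cat fox — query each against bits=1111011:
query ant: checks bit1=1, bit5=1 (all 1) -> maybe => FALSE POSITIVE
query ape: checks bit4=0, bit5=1 (has a 0) -> no => not a false positive
query cat: checks bit1=1, bit4=0 (has a 0) -> no => not a false positive
query fox: checks bit2=1, bit5=1 (all 1) -> maybe => FALSE POSITIVE
False positives (alphabetical): ant fox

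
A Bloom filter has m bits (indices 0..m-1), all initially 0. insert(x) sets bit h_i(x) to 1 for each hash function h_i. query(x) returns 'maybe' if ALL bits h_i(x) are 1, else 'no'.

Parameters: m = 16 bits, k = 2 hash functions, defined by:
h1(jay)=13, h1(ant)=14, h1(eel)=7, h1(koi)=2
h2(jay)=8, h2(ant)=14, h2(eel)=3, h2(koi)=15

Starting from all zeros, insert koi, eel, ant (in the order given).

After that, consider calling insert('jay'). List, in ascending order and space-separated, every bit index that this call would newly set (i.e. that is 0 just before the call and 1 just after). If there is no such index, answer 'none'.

Start: bits=0000000000000000
After insert 'koi': sets bits 2 15 -> bits=0010000000000001
After insert 'eel': sets bits 3 7 -> bits=0011000100000001
After insert 'ant': sets bits 14 -> bits=0011000100000011
insert 'jay' would touch bits 8 13; currently bit8=0, bit13=0
Bits that are 0 among those (would change 0->1): 8 13

Answer: 8 13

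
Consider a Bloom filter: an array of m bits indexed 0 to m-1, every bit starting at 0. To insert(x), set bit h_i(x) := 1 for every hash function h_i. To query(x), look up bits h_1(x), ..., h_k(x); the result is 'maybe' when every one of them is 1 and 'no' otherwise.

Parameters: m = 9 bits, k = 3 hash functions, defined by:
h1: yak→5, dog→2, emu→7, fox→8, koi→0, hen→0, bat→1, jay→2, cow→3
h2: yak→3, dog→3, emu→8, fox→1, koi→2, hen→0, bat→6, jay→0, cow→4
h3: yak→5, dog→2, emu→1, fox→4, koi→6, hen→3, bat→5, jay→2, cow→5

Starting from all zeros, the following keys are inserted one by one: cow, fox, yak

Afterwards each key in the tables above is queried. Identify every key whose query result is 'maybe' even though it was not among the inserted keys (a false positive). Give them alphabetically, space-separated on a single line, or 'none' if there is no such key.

Answer: none

Derivation:
Start: bits=000000000
After insert 'cow': sets bits 3 4 5 -> bits=000111000
After insert 'fox': sets bits 1 4 8 -> bits=010111001
After insert 'yak': sets bits 3 5 -> bits=010111001
Not inserted: bat dog emu hen jay koi — query each against bits=010111001:
query bat: checks bit1=1, bit5=1, bit6=0 (has a 0) -> no => not a false positive
query dog: checks bit2=0, bit3=1 (has a 0) -> no => not a false positive
query emu: checks bit1=1, bit7=0, bit8=1 (has a 0) -> no => not a false positive
query hen: checks bit0=0, bit3=1 (has a 0) -> no => not a false positive
query jay: checks bit0=0, bit2=0 (has a 0) -> no => not a false positive
query koi: checks bit0=0, bit2=0, bit6=0 (has a 0) -> no => not a false positive
False positives (alphabetical): none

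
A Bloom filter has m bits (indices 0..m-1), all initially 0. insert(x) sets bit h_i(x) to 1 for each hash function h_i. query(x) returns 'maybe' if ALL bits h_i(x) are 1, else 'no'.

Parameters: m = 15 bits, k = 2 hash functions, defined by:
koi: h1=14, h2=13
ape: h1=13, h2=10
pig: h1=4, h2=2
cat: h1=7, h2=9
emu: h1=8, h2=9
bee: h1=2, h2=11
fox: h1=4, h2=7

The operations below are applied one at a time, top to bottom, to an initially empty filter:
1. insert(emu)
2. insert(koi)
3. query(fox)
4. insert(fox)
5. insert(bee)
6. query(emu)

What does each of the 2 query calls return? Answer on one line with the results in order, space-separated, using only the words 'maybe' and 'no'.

Answer: no maybe

Derivation:
Start: bits=000000000000000
Op 1: insert emu -> sets bits 8 9 -> bits=000000001100000
Op 2: insert koi -> sets bits 13 14 -> bits=000000001100011
Op 3: query fox -> checks bit4=0, bit7=0 (has a 0) -> no
Op 4: insert fox -> sets bits 4 7 -> bits=000010011100011
Op 5: insert bee -> sets bits 2 11 -> bits=001010011101011
Op 6: query emu -> checks bit8=1, bit9=1 (all 1) -> maybe
Query results in order: no maybe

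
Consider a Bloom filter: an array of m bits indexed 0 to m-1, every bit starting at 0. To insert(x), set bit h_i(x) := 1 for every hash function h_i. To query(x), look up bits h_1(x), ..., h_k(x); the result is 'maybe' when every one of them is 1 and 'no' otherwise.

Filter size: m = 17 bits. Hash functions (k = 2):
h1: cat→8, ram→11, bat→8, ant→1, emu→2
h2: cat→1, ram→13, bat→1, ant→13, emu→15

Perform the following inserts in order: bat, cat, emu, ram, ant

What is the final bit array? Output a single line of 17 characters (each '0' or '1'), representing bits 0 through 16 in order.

Start: bits=00000000000000000
After insert 'bat': sets bits 1 8 -> bits=01000000100000000
After insert 'cat': sets bits 1 8 -> bits=01000000100000000
After insert 'emu': sets bits 2 15 -> bits=01100000100000010
After insert 'ram': sets bits 11 13 -> bits=01100000100101010
After insert 'ant': sets bits 1 13 -> bits=01100000100101010

Answer: 01100000100101010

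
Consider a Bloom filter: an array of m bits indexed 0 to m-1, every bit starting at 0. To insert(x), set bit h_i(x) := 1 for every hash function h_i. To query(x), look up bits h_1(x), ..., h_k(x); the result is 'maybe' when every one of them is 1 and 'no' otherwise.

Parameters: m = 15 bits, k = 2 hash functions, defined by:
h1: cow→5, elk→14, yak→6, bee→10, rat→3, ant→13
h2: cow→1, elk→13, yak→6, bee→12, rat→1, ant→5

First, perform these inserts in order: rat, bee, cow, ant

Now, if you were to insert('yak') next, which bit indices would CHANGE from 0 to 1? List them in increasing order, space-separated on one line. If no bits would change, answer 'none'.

Answer: 6

Derivation:
Start: bits=000000000000000
After insert 'rat': sets bits 1 3 -> bits=010100000000000
After insert 'bee': sets bits 10 12 -> bits=010100000010100
After insert 'cow': sets bits 1 5 -> bits=010101000010100
After insert 'ant': sets bits 5 13 -> bits=010101000010110
insert 'yak' would touch bits 6; currently bit6=0
Bits that are 0 among those (would change 0->1): 6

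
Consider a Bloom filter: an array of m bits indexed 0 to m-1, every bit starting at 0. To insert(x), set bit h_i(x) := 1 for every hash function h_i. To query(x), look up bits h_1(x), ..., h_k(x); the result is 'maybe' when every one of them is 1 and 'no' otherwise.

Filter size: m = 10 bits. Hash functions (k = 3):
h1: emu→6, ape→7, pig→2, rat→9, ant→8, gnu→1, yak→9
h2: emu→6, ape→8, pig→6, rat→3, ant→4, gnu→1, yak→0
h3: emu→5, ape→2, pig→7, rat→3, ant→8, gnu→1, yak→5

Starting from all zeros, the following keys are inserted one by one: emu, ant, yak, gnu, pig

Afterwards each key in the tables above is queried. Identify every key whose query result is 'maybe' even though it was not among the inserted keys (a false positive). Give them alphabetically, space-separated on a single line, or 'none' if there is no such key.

Answer: ape

Derivation:
Start: bits=0000000000
After insert 'emu': sets bits 5 6 -> bits=0000011000
After insert 'ant': sets bits 4 8 -> bits=0000111010
After insert 'yak': sets bits 0 5 9 -> bits=1000111011
After insert 'gnu': sets bits 1 -> bits=1100111011
After insert 'pig': sets bits 2 6 7 -> bits=1110111111
Not inserted: ape rat — query each against bits=1110111111:
query ape: checks bit2=1, bit7=1, bit8=1 (all 1) -> maybe => FALSE POSITIVE
query rat: checks bit3=0, bit9=1 (has a 0) -> no => not a false positive
False positives (alphabetical): ape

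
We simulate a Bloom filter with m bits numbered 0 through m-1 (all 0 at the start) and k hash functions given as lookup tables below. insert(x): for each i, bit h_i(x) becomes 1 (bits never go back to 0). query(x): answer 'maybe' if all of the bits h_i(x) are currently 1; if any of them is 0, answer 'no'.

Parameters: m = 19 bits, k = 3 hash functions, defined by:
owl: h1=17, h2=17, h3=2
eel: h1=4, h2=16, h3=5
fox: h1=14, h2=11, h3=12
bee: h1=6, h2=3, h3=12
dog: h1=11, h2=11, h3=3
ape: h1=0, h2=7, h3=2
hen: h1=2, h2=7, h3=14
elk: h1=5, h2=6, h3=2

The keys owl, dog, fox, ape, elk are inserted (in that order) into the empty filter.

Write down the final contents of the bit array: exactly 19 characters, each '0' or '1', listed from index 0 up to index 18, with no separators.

Start: bits=0000000000000000000
After insert 'owl': sets bits 2 17 -> bits=0010000000000000010
After insert 'dog': sets bits 3 11 -> bits=0011000000010000010
After insert 'fox': sets bits 11 12 14 -> bits=0011000000011010010
After insert 'ape': sets bits 0 2 7 -> bits=1011000100011010010
After insert 'elk': sets bits 2 5 6 -> bits=1011011100011010010

Answer: 1011011100011010010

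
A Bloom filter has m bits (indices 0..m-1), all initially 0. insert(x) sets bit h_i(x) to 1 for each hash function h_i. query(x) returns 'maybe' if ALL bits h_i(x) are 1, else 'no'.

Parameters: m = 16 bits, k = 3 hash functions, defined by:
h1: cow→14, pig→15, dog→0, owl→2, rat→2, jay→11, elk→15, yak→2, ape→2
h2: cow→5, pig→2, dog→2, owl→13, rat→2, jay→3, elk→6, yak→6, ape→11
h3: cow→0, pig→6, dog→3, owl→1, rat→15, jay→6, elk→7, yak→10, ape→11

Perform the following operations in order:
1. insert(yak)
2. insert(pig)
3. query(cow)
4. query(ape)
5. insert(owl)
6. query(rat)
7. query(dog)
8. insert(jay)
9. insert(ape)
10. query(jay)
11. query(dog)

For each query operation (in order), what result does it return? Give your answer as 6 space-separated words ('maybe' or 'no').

Answer: no no maybe no maybe no

Derivation:
Start: bits=0000000000000000
Op 1: insert yak -> sets bits 2 6 10 -> bits=0010001000100000
Op 2: insert pig -> sets bits 2 6 15 -> bits=0010001000100001
Op 3: query cow -> checks bit0=0, bit5=0, bit14=0 (has a 0) -> no
Op 4: query ape -> checks bit2=1, bit11=0 (has a 0) -> no
Op 5: insert owl -> sets bits 1 2 13 -> bits=0110001000100101
Op 6: query rat -> checks bit2=1, bit15=1 (all 1) -> maybe
Op 7: query dog -> checks bit0=0, bit2=1, bit3=0 (has a 0) -> no
Op 8: insert jay -> sets bits 3 6 11 -> bits=0111001000110101
Op 9: insert ape -> sets bits 2 11 -> bits=0111001000110101
Op 10: query jay -> checks bit3=1, bit6=1, bit11=1 (all 1) -> maybe
Op 11: query dog -> checks bit0=0, bit2=1, bit3=1 (has a 0) -> no
Query results in order: no no maybe no maybe no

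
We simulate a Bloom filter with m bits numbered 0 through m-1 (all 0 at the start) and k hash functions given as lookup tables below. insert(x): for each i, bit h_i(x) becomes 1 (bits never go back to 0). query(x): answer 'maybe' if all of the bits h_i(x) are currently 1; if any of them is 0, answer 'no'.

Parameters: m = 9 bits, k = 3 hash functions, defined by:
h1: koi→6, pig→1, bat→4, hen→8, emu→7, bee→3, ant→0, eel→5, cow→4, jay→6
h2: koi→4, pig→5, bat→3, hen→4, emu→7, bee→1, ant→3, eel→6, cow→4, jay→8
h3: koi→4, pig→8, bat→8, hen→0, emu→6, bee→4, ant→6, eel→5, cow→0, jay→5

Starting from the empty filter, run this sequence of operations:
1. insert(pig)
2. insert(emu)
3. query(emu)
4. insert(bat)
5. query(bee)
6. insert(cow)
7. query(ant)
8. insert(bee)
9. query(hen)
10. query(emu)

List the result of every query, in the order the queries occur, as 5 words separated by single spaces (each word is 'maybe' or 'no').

Start: bits=000000000
Op 1: insert pig -> sets bits 1 5 8 -> bits=010001001
Op 2: insert emu -> sets bits 6 7 -> bits=010001111
Op 3: query emu -> checks bit6=1, bit7=1 (all 1) -> maybe
Op 4: insert bat -> sets bits 3 4 8 -> bits=010111111
Op 5: query bee -> checks bit1=1, bit3=1, bit4=1 (all 1) -> maybe
Op 6: insert cow -> sets bits 0 4 -> bits=110111111
Op 7: query ant -> checks bit0=1, bit3=1, bit6=1 (all 1) -> maybe
Op 8: insert bee -> sets bits 1 3 4 -> bits=110111111
Op 9: query hen -> checks bit0=1, bit4=1, bit8=1 (all 1) -> maybe
Op 10: query emu -> checks bit6=1, bit7=1 (all 1) -> maybe
Query results in order: maybe maybe maybe maybe maybe

Answer: maybe maybe maybe maybe maybe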